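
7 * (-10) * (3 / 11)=-210 / 11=-19.09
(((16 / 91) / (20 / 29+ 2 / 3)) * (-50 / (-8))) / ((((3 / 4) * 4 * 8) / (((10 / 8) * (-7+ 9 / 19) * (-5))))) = 561875 / 408044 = 1.38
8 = 8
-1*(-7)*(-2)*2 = -28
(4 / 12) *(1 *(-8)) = -8 / 3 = -2.67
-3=-3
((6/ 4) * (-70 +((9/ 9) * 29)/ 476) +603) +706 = 1146295/ 952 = 1204.09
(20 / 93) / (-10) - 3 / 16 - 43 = -64295 / 1488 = -43.21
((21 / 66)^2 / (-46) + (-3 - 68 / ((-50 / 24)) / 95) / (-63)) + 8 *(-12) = -35518551561 / 370139000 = -95.96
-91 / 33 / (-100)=0.03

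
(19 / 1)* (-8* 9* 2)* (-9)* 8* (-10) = -1969920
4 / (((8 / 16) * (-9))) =-8 / 9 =-0.89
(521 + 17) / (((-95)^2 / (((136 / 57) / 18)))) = 36584 / 4629825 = 0.01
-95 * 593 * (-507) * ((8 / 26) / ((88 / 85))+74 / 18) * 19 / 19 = 125909578.56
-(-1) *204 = 204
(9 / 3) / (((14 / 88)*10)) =66 / 35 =1.89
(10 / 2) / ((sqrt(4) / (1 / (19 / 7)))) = 35 / 38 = 0.92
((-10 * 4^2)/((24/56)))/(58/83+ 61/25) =-2324000/19539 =-118.94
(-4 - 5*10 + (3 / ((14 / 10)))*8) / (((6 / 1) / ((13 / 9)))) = -559 / 63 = -8.87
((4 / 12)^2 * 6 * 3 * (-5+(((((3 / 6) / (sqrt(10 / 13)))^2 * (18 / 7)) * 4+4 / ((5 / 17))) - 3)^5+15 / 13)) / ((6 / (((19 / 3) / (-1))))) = -6835855807237246 / 6145059375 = -1112414.93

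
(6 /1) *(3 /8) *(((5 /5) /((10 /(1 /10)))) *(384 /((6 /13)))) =18.72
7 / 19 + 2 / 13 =129 / 247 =0.52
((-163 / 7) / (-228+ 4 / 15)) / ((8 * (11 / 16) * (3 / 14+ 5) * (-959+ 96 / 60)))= -12225 / 3282742694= -0.00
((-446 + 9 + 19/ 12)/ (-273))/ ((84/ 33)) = 57475/ 91728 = 0.63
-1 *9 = -9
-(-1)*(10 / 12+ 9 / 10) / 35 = 26 / 525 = 0.05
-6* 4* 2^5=-768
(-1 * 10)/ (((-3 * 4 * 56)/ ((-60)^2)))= 375/ 7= 53.57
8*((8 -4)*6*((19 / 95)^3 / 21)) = 64 / 875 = 0.07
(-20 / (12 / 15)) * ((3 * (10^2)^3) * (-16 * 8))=9600000000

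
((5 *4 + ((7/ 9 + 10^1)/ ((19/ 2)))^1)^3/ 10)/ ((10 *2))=5900304943/ 125005275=47.20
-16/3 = -5.33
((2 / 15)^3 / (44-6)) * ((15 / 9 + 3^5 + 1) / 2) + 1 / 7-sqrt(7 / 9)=202693 / 1346625-sqrt(7) / 3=-0.73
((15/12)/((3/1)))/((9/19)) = 95/108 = 0.88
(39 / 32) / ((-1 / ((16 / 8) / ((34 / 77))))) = -3003 / 544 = -5.52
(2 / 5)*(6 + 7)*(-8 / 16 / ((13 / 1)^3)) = -1 / 845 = -0.00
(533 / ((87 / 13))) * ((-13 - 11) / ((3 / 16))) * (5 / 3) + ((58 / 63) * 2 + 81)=-16907.81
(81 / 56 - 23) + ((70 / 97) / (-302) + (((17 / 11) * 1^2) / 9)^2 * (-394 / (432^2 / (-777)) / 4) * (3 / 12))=-21.55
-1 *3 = -3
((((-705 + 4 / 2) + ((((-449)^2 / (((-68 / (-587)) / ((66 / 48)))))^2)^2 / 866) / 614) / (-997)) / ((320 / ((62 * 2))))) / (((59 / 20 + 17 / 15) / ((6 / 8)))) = -4401847470572096.33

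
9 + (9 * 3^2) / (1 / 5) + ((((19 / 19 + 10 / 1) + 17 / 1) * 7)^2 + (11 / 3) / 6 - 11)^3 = 56647929387612.89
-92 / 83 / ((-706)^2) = -23 / 10342547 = -0.00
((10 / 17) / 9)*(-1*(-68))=40 / 9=4.44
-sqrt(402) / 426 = -0.05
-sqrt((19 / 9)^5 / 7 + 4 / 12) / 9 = -2 * sqrt(4574290) / 15309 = -0.28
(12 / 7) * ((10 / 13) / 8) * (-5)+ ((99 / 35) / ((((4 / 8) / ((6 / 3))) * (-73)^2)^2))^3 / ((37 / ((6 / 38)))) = -7396001709913593204555286997169 / 8973815408028493088381814214625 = -0.82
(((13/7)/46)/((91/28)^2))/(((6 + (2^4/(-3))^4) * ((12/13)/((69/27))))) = 3/231077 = 0.00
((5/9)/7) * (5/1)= 25/63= 0.40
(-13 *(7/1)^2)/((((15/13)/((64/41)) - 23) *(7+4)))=529984/203731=2.60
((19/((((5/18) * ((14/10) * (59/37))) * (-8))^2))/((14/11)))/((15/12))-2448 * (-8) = 935341698681/47759320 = 19584.49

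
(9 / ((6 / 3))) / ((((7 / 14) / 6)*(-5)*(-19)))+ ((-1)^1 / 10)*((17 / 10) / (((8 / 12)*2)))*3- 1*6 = -44187 / 7600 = -5.81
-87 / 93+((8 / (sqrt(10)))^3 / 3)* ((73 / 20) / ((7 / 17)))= -29 / 31+39712* sqrt(10) / 2625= 46.90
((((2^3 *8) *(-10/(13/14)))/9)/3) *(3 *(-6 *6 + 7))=259840/117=2220.85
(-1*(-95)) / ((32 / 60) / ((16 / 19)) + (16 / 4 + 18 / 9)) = 2850 / 199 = 14.32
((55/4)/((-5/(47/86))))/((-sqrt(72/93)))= 517 *sqrt(186)/4128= 1.71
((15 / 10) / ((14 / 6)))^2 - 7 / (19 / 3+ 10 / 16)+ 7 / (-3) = -287327 / 98196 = -2.93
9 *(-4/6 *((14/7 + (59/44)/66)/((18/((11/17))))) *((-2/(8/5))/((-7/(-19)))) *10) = 14.78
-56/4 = -14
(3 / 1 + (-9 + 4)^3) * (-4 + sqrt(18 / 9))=315.47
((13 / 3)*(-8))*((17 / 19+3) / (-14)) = 3848 / 399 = 9.64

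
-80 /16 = -5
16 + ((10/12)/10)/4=16.02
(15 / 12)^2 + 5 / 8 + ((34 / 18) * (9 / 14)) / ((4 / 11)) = 619 / 112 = 5.53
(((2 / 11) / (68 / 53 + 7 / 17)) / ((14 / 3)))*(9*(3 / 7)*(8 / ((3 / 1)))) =0.24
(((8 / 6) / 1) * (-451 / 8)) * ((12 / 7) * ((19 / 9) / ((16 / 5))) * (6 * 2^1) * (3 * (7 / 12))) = -42845 / 24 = -1785.21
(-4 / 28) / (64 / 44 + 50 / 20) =-22 / 609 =-0.04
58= 58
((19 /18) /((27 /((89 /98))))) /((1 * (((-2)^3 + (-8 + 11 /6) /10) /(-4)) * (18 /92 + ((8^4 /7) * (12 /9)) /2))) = 1555720 /36839852973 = 0.00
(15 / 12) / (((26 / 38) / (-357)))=-33915 / 52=-652.21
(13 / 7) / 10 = 13 / 70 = 0.19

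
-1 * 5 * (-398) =1990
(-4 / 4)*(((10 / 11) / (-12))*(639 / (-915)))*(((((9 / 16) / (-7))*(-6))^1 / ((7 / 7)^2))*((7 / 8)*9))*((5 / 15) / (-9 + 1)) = 5751 / 687104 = 0.01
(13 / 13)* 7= 7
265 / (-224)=-265 / 224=-1.18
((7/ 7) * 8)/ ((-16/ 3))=-3/ 2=-1.50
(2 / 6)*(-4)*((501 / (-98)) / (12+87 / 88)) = 0.52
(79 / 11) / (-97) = -79 / 1067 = -0.07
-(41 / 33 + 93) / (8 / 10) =-7775 / 66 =-117.80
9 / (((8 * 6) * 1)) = 3 / 16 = 0.19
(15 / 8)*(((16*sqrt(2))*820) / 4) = 6150*sqrt(2) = 8697.41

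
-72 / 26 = -36 / 13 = -2.77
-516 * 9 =-4644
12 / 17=0.71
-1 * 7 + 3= -4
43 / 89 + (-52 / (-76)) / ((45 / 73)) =121226 / 76095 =1.59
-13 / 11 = -1.18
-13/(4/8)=-26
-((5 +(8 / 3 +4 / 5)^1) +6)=-217 / 15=-14.47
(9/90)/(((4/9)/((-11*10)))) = -99/4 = -24.75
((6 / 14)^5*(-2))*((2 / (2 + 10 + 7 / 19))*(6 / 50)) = -55404 / 98741125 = -0.00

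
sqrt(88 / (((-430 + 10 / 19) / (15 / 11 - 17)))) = sqrt(208335) / 255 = 1.79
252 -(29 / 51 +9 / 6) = 25493 / 102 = 249.93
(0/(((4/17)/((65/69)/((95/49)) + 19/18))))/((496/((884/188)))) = 0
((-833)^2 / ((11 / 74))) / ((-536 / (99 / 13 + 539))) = -8292667439 / 1742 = -4760429.07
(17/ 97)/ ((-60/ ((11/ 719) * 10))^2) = 2057/ 1805227812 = 0.00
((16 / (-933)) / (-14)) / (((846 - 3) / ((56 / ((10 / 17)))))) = 544 / 3932595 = 0.00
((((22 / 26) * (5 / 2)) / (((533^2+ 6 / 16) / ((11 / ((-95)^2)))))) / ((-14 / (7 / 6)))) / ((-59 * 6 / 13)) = 0.00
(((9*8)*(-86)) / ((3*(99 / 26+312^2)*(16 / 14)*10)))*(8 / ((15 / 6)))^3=-32055296 / 527300625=-0.06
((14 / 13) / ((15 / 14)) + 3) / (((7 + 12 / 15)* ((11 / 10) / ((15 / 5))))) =710 / 507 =1.40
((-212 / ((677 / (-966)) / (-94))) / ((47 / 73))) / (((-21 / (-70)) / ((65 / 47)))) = -6478253600 / 31819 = -203597.02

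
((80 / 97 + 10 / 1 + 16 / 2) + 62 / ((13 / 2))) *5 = 178830 / 1261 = 141.82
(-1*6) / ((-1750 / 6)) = 18 / 875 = 0.02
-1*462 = -462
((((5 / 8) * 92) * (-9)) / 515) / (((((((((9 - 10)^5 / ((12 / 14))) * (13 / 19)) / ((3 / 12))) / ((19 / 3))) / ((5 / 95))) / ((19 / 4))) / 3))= 224181 / 149968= 1.49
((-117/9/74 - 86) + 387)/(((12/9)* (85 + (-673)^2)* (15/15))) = 0.00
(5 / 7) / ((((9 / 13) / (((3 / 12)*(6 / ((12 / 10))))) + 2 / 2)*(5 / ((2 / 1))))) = 130 / 707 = 0.18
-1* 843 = -843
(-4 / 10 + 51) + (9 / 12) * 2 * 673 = 10601 / 10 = 1060.10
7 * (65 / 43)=455 / 43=10.58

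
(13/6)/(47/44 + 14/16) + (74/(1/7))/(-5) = -262874/2565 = -102.48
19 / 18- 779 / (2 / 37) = -129694 / 9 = -14410.44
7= 7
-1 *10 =-10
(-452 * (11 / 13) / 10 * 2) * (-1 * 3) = 14916 / 65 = 229.48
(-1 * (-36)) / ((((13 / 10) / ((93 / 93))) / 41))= 1135.38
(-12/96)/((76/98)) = -49/304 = -0.16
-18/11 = -1.64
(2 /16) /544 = 1 /4352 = 0.00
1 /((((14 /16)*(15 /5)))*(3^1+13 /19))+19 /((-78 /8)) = -17632 /9555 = -1.85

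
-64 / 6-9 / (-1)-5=-20 / 3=-6.67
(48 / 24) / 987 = 2 / 987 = 0.00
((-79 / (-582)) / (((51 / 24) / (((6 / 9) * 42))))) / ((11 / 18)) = 53088 / 18139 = 2.93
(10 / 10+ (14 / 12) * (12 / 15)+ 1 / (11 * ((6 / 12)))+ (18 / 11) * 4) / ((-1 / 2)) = -2858 / 165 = -17.32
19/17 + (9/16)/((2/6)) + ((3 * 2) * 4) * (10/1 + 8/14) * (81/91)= 39614863/173264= 228.64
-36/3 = -12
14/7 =2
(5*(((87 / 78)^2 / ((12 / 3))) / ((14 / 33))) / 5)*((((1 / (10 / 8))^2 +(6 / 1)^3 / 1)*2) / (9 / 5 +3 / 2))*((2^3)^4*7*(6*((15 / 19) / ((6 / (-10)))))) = -69962588160 / 3211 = -21788411.14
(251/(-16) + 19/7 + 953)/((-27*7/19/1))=-2000377/21168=-94.50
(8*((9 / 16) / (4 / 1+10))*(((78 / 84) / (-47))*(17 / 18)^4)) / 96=-1085773 / 20630163456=-0.00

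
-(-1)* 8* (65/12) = 130/3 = 43.33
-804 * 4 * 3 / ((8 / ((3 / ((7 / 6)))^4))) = -52728.47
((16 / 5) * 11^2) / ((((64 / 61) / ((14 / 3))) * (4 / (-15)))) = -51667 / 8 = -6458.38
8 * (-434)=-3472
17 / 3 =5.67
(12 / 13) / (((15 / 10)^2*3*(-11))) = -16 / 1287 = -0.01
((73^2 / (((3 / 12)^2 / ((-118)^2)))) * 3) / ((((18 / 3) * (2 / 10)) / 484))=1436531282560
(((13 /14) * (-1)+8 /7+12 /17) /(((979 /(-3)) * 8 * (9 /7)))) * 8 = -73 /33286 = -0.00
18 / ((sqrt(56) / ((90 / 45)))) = 9 *sqrt(14) / 7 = 4.81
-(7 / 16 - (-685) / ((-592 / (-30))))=-20809 / 592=-35.15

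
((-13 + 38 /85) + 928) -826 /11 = 785733 /935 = 840.36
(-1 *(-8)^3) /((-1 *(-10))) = 256 /5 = 51.20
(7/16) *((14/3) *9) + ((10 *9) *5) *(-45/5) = -4031.62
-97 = -97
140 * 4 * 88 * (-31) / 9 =-1527680 / 9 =-169742.22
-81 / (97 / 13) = -1053 / 97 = -10.86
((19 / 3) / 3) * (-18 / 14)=-19 / 7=-2.71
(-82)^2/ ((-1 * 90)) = -3362/ 45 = -74.71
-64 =-64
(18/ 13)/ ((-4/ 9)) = -81/ 26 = -3.12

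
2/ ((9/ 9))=2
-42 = -42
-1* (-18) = 18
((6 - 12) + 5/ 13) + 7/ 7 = -60/ 13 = -4.62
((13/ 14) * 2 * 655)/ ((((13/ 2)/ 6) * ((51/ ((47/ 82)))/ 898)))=55289860/ 4879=11332.21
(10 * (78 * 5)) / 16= 975 / 4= 243.75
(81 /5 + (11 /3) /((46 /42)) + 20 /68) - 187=-167.16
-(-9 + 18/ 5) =27/ 5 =5.40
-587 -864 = -1451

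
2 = 2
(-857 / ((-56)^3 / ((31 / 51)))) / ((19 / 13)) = 345371 / 170171904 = 0.00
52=52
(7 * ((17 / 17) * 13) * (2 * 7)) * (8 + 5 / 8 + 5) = 69433 / 4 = 17358.25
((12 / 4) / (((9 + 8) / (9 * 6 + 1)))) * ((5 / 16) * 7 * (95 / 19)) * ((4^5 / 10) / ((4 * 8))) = 339.71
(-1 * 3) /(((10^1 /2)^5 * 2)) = -3 /6250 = -0.00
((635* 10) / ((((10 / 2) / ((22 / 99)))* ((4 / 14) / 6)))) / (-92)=-4445 / 69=-64.42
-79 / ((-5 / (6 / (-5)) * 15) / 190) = -6004 / 25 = -240.16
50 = 50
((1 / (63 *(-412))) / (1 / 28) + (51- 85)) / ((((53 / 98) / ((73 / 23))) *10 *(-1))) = 112743463 / 5650065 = 19.95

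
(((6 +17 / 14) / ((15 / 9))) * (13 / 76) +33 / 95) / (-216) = -0.01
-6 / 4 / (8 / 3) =-9 / 16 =-0.56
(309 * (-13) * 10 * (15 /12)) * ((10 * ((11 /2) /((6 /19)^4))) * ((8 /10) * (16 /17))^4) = -1006369772142592 /11275335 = -89254090.64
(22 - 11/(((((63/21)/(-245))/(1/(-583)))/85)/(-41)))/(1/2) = 1714646/159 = 10783.94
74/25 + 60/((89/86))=135586/2225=60.94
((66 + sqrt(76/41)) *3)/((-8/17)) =-1683/4- 51 *sqrt(779)/164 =-429.43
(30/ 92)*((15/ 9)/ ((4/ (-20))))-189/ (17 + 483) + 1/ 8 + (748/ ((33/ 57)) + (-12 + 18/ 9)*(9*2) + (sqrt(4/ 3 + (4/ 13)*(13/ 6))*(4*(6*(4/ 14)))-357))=48*sqrt(2)/ 7 + 17296681/ 23000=761.73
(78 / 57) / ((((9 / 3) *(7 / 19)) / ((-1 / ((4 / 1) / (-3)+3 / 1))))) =-26 / 35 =-0.74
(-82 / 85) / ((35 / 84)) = -984 / 425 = -2.32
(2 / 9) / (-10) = -1 / 45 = -0.02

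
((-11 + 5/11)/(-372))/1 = 29/1023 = 0.03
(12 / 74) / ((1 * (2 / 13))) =39 / 37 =1.05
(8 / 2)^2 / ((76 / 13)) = 52 / 19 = 2.74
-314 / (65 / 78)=-1884 / 5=-376.80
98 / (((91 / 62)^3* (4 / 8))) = 61.99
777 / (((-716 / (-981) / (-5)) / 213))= -811782405 / 716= -1133774.31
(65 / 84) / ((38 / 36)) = 195 / 266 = 0.73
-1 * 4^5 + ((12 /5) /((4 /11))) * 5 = -991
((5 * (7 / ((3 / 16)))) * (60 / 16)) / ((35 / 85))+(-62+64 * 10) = 2278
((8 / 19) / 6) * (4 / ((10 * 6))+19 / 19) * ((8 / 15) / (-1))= -512 / 12825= -0.04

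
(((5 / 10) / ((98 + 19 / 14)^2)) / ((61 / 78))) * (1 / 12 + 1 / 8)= 0.00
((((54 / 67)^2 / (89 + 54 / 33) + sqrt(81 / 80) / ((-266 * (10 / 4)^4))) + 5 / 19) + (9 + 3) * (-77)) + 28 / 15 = -1175861070029 / 1275526905 - 18 * sqrt(5) / 415625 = -921.86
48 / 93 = 16 / 31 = 0.52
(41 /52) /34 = 41 /1768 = 0.02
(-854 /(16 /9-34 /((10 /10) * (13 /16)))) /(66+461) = 49959 /1235288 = 0.04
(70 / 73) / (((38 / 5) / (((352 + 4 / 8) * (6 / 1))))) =266.85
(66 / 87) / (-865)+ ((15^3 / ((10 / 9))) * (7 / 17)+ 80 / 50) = 1068103501 / 852890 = 1252.33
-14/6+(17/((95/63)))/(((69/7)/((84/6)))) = 89663/6555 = 13.68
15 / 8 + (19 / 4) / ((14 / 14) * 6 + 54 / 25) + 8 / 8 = 2821 / 816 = 3.46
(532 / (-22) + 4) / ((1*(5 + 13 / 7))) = -259 / 88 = -2.94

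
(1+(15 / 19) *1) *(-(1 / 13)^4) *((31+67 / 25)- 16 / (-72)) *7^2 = -12708248 / 122098275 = -0.10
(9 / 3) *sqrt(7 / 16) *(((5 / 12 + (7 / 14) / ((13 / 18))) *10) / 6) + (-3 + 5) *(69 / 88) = 69 / 44 + 865 *sqrt(7) / 624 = 5.24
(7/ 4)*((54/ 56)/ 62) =27/ 992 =0.03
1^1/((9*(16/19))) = 19/144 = 0.13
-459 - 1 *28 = -487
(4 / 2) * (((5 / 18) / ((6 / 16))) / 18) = 20 / 243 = 0.08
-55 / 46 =-1.20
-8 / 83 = -0.10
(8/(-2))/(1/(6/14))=-12/7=-1.71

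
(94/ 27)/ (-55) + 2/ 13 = 1748/ 19305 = 0.09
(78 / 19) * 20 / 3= 520 / 19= 27.37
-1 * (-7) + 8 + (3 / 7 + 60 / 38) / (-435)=289186 / 19285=15.00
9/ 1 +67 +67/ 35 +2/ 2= 78.91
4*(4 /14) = 1.14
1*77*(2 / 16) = 9.62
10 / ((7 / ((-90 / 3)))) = -300 / 7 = -42.86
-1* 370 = -370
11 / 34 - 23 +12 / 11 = -8073 / 374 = -21.59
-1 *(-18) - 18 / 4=27 / 2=13.50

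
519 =519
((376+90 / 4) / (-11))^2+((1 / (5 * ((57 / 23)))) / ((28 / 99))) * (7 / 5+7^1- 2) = 2115008773 / 1609300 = 1314.24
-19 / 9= -2.11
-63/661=-0.10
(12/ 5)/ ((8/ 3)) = 9/ 10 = 0.90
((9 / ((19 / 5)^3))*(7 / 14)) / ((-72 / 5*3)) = -625 / 329232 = -0.00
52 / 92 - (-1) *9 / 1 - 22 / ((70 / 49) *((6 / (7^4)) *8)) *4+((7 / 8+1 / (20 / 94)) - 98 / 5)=-3085.74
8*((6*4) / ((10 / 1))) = 96 / 5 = 19.20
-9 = -9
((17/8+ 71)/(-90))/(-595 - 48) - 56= -576115/10288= -56.00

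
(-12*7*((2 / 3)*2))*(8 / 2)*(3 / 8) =-168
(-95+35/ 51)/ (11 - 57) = 2405/ 1173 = 2.05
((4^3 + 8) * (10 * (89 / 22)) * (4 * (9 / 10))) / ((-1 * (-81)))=1424 / 11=129.45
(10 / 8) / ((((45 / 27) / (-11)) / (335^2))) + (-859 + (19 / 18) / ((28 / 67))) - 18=-926730.72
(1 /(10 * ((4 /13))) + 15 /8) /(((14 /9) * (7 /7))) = 99 /70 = 1.41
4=4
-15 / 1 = -15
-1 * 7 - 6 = -13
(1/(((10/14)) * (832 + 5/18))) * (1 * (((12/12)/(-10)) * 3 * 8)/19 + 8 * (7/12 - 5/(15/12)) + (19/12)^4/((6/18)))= -39554263/2732534400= -0.01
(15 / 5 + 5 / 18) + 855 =15449 / 18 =858.28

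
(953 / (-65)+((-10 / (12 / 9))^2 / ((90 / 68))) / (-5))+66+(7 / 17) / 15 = 284201 / 6630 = 42.87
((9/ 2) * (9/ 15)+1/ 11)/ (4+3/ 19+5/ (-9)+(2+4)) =52497/ 180620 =0.29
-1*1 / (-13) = 1 / 13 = 0.08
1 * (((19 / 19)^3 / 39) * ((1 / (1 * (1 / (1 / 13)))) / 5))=1 / 2535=0.00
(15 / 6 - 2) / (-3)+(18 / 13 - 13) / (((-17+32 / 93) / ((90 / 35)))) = 1375685 / 845754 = 1.63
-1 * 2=-2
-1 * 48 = -48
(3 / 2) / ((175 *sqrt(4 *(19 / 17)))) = 3 *sqrt(323) / 13300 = 0.00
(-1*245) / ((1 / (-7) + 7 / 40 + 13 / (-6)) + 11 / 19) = 3910200 / 24827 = 157.50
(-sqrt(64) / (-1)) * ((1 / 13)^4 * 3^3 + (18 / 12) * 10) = 3427536 / 28561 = 120.01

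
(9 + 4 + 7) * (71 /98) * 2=1420 /49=28.98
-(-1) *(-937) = -937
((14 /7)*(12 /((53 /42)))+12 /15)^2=392.79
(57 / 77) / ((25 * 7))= 57 / 13475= 0.00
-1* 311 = -311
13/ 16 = 0.81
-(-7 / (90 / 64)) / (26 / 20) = 448 / 117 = 3.83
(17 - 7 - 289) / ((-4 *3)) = 93 / 4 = 23.25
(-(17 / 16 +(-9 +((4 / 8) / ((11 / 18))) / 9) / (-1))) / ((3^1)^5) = -65 / 1584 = -0.04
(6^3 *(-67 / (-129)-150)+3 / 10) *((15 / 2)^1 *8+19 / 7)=-6094914009 / 3010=-2024888.38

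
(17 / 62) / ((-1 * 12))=-17 / 744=-0.02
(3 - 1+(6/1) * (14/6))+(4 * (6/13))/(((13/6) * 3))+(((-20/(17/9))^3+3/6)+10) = -1926738611/1660594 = -1160.27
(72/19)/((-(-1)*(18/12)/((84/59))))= 4032/1121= 3.60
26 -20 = 6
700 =700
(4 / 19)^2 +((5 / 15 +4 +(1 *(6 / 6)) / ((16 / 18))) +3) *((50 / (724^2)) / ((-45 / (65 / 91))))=905514403 / 20436573888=0.04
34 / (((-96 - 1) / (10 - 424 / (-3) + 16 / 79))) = -1221076 / 22989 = -53.12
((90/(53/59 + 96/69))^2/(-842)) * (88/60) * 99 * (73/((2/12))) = -474302534535720/4064102029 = -116705.37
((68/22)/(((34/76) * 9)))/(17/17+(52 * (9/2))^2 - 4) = 76/5420547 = 0.00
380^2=144400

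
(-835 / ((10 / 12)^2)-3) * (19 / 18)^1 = -1272.37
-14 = -14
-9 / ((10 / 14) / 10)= -126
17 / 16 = 1.06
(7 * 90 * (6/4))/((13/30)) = 28350/13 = 2180.77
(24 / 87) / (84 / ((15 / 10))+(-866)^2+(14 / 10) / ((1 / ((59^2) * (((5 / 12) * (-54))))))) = 16 / 37140909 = 0.00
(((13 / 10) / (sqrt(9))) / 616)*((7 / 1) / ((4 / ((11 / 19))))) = 13 / 18240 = 0.00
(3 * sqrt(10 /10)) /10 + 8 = 83 /10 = 8.30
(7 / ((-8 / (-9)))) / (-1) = -63 / 8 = -7.88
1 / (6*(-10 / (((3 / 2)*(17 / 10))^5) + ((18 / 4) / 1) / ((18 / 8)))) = 115008417 / 1316101004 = 0.09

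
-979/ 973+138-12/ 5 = 654799/ 4865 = 134.59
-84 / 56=-3 / 2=-1.50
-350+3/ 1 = -347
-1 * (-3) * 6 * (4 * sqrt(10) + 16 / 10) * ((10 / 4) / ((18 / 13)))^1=463.10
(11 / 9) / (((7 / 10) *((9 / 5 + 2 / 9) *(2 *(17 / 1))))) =0.03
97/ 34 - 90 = -2963/ 34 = -87.15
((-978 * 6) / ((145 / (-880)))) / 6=172128 / 29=5935.45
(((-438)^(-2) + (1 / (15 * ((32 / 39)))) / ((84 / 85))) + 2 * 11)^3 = 854509826021930779401135287 / 79357635263747762159616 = 10767.83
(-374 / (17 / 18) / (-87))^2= 17424 / 841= 20.72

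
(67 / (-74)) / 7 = -67 / 518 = -0.13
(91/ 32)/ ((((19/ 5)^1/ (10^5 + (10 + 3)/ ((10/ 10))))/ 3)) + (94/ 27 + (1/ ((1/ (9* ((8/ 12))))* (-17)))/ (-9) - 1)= 62662348411/ 279072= 224538.29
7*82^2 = 47068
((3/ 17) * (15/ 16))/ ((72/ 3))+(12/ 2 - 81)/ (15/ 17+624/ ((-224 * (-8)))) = -60.94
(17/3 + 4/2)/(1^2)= 23/3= 7.67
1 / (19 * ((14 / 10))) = 5 / 133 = 0.04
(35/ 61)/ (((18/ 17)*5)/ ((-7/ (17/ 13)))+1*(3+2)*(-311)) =-637/ 1727459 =-0.00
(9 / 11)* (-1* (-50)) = 450 / 11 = 40.91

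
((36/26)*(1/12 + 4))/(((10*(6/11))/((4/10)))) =539/1300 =0.41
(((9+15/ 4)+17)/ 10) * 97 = 11543/ 40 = 288.58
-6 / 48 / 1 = -1 / 8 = -0.12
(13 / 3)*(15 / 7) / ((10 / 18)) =117 / 7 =16.71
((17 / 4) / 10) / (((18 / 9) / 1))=17 / 80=0.21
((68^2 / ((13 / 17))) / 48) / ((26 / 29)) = 142477 / 1014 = 140.51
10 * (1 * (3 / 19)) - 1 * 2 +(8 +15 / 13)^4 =3809916011 / 542659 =7020.83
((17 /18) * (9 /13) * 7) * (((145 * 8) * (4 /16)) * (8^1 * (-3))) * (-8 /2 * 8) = 13251840 /13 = 1019372.31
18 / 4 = 9 / 2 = 4.50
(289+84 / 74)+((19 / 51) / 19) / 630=344915587 / 1188810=290.14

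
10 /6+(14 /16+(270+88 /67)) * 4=438349 /402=1090.42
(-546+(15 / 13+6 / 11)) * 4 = -311340 / 143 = -2177.20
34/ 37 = 0.92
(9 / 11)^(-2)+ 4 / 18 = 139 / 81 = 1.72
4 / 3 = 1.33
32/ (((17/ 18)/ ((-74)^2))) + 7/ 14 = 6308369/ 34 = 185540.26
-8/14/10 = -2/35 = -0.06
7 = 7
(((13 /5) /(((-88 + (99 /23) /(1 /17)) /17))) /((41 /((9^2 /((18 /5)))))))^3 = -95738773047723 /21862745241128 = -4.38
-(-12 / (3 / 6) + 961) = -937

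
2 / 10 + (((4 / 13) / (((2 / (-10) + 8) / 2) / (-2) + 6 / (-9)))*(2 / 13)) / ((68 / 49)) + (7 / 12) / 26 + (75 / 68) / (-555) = 415387633 / 2002710840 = 0.21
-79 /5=-15.80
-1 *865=-865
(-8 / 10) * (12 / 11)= -48 / 55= -0.87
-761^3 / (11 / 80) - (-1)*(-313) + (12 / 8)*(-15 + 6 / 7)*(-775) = -493593926997 / 154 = -3205155370.11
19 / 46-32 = -1453 / 46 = -31.59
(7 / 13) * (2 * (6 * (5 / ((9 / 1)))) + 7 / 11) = 1687 / 429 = 3.93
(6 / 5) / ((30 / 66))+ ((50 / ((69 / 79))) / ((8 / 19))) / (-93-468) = 9281051 / 3870900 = 2.40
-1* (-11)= 11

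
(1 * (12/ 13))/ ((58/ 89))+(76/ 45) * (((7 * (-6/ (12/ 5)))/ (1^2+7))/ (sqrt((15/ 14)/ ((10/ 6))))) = 534/ 377 - 133 * sqrt(14)/ 108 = -3.19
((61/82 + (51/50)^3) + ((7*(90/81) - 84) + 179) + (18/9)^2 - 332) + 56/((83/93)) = -615105485323/3828375000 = -160.67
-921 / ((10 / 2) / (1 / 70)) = -921 / 350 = -2.63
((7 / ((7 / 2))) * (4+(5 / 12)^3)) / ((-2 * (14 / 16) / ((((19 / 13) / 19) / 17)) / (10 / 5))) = -7037 / 167076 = -0.04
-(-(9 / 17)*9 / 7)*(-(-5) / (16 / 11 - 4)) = -4455 / 3332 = -1.34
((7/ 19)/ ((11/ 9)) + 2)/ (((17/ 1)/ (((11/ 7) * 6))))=2886/ 2261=1.28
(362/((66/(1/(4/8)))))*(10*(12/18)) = 7240/99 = 73.13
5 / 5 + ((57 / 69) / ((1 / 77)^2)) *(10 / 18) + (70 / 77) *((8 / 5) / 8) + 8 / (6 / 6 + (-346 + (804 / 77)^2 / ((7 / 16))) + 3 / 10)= 27296152450544 / 10027473093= 2722.14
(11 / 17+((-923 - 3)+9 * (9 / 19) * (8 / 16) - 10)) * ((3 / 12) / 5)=-602861 / 12920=-46.66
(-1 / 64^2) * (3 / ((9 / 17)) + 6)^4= -1500625 / 331776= -4.52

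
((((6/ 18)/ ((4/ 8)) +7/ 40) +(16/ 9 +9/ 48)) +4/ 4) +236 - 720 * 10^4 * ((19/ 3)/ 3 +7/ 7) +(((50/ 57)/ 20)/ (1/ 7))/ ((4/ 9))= -306428709991/ 13680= -22399759.50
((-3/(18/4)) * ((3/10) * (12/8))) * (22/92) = -0.07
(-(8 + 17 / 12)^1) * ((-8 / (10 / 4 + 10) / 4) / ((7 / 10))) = 226 / 105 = 2.15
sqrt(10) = 3.16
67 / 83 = 0.81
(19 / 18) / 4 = 19 / 72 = 0.26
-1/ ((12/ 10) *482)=-5/ 2892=-0.00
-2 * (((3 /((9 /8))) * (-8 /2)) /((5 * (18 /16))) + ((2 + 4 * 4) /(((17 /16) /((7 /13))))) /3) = -68288 /29835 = -2.29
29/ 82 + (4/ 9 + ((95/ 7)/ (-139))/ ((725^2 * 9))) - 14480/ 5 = -218551637887433/ 75487529250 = -2895.20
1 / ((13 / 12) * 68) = 3 / 221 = 0.01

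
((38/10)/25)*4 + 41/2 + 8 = 7277/250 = 29.11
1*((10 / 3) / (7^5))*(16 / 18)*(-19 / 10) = -152 / 453789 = -0.00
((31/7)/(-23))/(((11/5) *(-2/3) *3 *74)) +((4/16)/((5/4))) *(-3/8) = -195031/2621080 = -0.07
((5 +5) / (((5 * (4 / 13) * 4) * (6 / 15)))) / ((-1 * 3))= -65 / 48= -1.35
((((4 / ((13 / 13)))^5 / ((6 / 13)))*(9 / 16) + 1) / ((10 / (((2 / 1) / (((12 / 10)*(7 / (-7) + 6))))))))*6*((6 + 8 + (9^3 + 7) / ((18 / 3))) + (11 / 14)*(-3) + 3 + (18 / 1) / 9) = 7307899 / 210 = 34799.52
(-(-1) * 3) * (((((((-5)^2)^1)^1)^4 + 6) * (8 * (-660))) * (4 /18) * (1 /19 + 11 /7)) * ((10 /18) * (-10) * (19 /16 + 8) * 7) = 15159607848000 /19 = 797874097263.16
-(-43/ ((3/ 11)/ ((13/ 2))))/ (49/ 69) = 141427/ 98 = 1443.13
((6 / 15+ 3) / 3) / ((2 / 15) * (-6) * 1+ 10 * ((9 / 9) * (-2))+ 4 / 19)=-323 / 5868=-0.06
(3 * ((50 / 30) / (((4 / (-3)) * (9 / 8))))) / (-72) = 5 / 108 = 0.05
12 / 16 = 3 / 4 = 0.75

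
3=3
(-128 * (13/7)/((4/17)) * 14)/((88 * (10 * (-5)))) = 884/275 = 3.21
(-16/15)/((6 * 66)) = -4/1485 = -0.00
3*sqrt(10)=9.49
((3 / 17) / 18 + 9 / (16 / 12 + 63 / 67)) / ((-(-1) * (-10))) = -36995 / 93228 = -0.40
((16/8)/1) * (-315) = -630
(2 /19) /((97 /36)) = 72 /1843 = 0.04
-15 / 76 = -0.20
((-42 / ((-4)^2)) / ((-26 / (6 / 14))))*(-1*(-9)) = 81 / 208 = 0.39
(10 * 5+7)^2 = 3249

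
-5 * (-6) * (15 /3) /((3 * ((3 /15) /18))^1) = 4500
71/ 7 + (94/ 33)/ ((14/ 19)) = 3236/ 231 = 14.01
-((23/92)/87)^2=-1/121104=-0.00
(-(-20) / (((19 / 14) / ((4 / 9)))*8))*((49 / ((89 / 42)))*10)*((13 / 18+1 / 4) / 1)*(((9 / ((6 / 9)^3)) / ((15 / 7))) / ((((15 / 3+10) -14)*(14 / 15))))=18907875 / 6764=2795.37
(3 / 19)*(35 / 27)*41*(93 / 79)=44485 / 4503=9.88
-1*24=-24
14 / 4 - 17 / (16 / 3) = 5 / 16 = 0.31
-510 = -510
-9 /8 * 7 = -63 /8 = -7.88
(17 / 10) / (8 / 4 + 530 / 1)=17 / 5320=0.00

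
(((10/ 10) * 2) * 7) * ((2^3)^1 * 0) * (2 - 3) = 0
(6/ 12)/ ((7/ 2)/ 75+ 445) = 75/ 66757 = 0.00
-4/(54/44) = -88/27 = -3.26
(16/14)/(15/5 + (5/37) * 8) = 296/1057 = 0.28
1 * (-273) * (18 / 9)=-546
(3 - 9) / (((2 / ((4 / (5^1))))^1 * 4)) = -3 / 5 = -0.60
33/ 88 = 3/ 8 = 0.38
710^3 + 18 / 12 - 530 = 715820943 / 2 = 357910471.50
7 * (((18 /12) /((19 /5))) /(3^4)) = 35 /1026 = 0.03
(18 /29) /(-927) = -2 /2987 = -0.00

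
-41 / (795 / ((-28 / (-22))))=-574 / 8745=-0.07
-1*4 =-4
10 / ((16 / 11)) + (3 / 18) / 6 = 497 / 72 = 6.90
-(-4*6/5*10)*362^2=6290112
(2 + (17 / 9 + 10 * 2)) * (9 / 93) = 215 / 93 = 2.31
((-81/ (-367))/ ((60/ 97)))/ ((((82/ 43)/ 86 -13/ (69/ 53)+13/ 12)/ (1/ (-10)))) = 111378213/ 27718757650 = 0.00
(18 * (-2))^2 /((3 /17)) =7344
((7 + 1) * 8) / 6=32 / 3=10.67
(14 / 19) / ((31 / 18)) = 252 / 589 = 0.43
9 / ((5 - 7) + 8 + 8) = 9 / 14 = 0.64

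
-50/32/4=-25/64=-0.39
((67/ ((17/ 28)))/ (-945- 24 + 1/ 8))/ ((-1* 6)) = 7504/ 395301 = 0.02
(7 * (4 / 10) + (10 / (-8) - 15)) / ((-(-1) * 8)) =-1.68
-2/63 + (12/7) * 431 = 46546/63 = 738.83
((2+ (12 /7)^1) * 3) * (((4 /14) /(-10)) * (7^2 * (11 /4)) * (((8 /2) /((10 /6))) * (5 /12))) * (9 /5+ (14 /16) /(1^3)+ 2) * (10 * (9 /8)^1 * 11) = -7942077 /320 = -24818.99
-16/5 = -3.20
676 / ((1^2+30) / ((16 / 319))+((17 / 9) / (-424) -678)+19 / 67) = -345668544 / 30505951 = -11.33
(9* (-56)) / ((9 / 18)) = -1008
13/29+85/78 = 3479/2262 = 1.54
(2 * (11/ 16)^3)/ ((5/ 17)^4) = 111166451/ 1280000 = 86.85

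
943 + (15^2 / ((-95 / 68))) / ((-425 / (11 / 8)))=179269 / 190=943.52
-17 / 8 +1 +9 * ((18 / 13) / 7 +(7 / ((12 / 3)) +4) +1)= 44703 / 728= 61.41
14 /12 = 7 /6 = 1.17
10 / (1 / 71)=710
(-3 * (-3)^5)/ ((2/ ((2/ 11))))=729/ 11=66.27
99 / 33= 3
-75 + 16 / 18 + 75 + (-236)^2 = 501272 / 9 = 55696.89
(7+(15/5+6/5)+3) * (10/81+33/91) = 254393/36855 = 6.90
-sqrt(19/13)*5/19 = -5*sqrt(247)/247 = -0.32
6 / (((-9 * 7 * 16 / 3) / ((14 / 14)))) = -1 / 56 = -0.02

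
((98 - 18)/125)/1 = 16/25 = 0.64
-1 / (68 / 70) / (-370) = 7 / 2516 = 0.00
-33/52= -0.63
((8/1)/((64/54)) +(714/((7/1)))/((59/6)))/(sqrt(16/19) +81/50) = 155477475/9989762-10102500* sqrt(19)/4994881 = 6.75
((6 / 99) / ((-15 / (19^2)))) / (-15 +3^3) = -361 / 2970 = -0.12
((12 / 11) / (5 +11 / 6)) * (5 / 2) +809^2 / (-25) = -295166431 / 11275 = -26178.84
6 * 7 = 42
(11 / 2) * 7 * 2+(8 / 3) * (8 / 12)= 709 / 9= 78.78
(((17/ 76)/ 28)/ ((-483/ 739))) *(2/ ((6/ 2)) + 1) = -62815/ 3083472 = -0.02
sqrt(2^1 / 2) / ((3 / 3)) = 1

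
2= 2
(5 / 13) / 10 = 1 / 26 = 0.04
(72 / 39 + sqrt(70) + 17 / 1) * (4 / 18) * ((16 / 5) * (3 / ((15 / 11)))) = 352 * sqrt(70) / 225 + 17248 / 585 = 42.57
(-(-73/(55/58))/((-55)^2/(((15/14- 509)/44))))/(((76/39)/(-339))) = 199028762127/3894506000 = 51.11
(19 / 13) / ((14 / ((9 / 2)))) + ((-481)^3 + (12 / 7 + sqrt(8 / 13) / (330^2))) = -40507608529 / 364 + sqrt(26) / 707850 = -111284638.82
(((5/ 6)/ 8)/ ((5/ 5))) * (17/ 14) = 85/ 672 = 0.13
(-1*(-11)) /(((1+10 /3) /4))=132 /13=10.15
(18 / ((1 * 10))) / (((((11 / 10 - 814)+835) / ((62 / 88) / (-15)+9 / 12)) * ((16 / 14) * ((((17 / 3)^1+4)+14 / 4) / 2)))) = 7308 / 960245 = 0.01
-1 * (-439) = 439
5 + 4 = 9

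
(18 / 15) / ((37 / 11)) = 66 / 185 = 0.36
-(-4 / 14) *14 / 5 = 4 / 5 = 0.80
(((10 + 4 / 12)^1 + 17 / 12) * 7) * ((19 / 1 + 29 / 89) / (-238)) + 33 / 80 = -758471 / 121040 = -6.27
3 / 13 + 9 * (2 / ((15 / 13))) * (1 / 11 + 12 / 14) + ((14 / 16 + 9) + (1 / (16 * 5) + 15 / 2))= 2595223 / 80080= 32.41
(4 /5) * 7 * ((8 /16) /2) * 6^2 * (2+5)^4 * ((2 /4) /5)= 302526 /25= 12101.04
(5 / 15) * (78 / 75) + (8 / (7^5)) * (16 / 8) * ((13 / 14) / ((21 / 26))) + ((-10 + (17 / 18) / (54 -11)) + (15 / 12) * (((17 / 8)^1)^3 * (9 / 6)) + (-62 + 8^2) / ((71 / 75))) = 24270705388033877 / 2317157479526400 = 10.47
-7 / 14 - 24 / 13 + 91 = 2305 / 26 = 88.65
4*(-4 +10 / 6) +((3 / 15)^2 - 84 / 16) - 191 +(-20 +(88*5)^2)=58012337 / 300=193374.46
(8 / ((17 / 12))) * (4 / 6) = 3.76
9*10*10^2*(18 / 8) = 20250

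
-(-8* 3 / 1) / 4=6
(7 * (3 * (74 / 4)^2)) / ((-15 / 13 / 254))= -15821533 / 10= -1582153.30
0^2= 0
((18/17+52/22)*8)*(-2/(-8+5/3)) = 8.65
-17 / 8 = -2.12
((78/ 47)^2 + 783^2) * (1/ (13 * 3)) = 451439895/ 28717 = 15720.30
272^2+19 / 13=73985.46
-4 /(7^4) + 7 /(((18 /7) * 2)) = 117505 /86436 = 1.36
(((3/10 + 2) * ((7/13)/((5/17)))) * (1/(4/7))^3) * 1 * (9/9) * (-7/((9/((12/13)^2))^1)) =-6571537/439400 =-14.96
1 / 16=0.06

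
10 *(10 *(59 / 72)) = 1475 / 18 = 81.94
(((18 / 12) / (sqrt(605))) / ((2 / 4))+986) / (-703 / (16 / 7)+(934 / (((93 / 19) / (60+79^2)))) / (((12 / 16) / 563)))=13392 * sqrt(5) / 221595464448215+4401504 / 4029008444513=0.00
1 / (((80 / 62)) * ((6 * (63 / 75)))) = 155 / 1008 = 0.15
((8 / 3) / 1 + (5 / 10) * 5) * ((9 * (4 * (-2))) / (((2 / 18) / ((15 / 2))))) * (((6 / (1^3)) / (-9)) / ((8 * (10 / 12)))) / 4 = 2511 / 4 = 627.75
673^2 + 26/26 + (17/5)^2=452941.56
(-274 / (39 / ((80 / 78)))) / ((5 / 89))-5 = -202693 / 1521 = -133.26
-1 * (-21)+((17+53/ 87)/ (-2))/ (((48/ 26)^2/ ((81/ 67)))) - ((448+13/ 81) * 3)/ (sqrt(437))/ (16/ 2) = 1111515/ 62176 - 36301 * sqrt(437)/ 94392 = 9.84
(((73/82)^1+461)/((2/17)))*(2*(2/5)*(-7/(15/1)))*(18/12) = -180285/82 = -2198.60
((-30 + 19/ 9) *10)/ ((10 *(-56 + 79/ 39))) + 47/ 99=206614/ 208395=0.99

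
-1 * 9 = -9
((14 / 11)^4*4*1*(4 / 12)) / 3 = 153664 / 131769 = 1.17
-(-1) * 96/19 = 96/19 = 5.05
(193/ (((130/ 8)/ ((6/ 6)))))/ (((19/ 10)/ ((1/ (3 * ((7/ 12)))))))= 6176/ 1729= 3.57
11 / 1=11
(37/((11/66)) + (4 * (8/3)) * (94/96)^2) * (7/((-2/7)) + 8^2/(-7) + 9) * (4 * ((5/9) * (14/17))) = -28842575/2754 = -10472.98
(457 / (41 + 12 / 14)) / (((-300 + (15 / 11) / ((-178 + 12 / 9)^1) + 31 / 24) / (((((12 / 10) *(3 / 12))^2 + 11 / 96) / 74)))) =-915723347 / 9062284607000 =-0.00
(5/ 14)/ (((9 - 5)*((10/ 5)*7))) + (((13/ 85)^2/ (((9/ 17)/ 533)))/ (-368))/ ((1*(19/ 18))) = -7898921/ 145608400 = -0.05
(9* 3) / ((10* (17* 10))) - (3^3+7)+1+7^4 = 4025627 / 1700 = 2368.02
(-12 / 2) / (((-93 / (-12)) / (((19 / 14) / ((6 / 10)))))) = -380 / 217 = -1.75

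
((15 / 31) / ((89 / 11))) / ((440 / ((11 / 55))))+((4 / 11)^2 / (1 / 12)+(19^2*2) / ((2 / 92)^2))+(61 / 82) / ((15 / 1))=501863366281777 / 328497576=1527753.64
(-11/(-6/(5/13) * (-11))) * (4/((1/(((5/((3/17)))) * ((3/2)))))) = -10.90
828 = 828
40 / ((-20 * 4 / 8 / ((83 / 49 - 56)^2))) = -28323684 / 2401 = -11796.62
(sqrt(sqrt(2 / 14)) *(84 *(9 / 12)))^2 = 567 *sqrt(7) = 1500.14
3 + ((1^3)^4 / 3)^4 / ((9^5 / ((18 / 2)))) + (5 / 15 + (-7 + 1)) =-2.67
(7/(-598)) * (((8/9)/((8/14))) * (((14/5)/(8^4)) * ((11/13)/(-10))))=3773/3582259200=0.00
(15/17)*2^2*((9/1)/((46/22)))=5940/391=15.19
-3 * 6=-18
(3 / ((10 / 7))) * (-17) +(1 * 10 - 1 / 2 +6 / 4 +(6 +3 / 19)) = -3523 / 190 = -18.54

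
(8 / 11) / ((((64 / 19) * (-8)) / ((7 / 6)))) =-133 / 4224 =-0.03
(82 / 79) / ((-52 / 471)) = -19311 / 2054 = -9.40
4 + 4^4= 260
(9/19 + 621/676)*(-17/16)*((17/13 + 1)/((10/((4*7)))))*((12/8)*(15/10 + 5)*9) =-172374237/205504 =-838.79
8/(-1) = -8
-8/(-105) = 8/105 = 0.08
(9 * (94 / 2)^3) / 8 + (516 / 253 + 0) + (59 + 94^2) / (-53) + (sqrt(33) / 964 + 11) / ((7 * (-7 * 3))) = 1839215598757 / 15768984 - sqrt(33) / 141708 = 116635.01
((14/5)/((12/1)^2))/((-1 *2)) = -7/720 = -0.01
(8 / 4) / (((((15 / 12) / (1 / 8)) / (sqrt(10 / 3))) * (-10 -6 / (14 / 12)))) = -7 * sqrt(30) / 1590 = -0.02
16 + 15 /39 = 213 /13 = 16.38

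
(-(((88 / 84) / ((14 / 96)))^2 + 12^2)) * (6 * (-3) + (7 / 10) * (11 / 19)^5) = 104395814403512 / 29725568495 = 3511.99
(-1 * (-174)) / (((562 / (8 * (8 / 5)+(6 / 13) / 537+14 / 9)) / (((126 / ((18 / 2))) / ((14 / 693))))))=10070821068 / 3269435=3080.29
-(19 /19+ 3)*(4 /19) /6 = -8 /57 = -0.14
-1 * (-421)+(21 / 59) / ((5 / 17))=124552 / 295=422.21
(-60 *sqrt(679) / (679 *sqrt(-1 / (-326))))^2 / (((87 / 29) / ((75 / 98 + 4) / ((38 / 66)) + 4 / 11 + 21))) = 118746999600 / 6953639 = 17076.96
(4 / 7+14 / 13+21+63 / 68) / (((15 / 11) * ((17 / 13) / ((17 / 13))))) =534897 / 30940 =17.29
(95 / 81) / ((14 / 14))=95 / 81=1.17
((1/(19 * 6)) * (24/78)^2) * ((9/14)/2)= 6/22477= 0.00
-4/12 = -1/3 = -0.33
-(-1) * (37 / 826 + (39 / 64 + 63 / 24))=3.28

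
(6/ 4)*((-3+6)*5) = 22.50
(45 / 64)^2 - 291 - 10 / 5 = -1198103 / 4096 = -292.51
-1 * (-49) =49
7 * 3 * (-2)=-42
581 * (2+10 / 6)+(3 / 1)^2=6418 / 3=2139.33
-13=-13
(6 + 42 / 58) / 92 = 195 / 2668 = 0.07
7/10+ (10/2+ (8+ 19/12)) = 917/60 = 15.28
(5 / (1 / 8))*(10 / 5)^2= 160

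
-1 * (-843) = 843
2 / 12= 1 / 6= 0.17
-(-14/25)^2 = -196/625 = -0.31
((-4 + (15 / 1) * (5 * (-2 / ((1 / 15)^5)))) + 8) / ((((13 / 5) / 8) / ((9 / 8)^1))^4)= -467086800003750 / 28561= -16354007212.76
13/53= 0.25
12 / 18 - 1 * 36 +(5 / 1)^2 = -31 / 3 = -10.33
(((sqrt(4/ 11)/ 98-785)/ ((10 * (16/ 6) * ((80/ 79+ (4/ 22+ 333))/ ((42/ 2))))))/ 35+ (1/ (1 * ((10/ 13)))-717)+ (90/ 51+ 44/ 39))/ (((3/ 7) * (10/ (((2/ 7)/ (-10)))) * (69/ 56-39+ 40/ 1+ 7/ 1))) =25621441160539/ 49772919982500-79 * sqrt(11)/ 875843237500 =0.51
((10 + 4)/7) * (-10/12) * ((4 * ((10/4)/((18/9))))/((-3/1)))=25/9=2.78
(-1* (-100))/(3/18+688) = 600/4129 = 0.15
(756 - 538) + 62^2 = 4062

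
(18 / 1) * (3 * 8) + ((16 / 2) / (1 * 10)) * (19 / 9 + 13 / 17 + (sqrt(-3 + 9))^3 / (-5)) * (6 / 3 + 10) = 23440 / 51 - 288 * sqrt(6) / 25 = 431.39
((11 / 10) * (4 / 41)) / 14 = 11 / 1435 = 0.01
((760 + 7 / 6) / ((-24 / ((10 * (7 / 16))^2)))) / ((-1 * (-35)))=-159845 / 9216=-17.34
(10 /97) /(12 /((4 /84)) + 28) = 1 /2716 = 0.00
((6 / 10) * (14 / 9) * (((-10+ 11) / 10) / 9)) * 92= 644 / 675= 0.95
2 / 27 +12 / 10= 172 / 135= 1.27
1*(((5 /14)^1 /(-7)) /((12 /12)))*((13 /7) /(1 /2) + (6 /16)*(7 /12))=-4405 /21952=-0.20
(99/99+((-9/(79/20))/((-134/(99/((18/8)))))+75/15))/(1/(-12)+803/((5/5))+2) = 428616/51125087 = 0.01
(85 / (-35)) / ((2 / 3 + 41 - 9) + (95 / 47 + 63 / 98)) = -4794 / 69743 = -0.07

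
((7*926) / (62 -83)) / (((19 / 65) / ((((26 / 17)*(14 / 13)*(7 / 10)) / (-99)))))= 1179724 / 95931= 12.30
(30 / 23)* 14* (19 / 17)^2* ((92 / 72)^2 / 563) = 290605 / 4393089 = 0.07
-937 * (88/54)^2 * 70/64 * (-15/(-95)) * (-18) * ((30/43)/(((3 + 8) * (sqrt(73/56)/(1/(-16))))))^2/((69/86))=5739125/49382748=0.12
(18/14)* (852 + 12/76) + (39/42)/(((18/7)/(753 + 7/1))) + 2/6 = 234340/171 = 1370.41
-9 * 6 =-54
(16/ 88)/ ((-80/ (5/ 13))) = -1/ 1144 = -0.00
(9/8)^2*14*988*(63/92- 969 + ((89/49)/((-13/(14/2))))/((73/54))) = -911447828973/53728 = -16964112.36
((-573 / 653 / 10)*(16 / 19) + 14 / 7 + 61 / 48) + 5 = 24407863 / 2977680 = 8.20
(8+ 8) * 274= 4384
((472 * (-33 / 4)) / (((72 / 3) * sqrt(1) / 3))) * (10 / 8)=-9735 / 16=-608.44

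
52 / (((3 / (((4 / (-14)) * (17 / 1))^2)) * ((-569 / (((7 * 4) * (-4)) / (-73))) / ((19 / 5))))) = -18274048 / 4361385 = -4.19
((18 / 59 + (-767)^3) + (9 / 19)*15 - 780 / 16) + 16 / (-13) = -26302382493111 / 58292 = -451217705.57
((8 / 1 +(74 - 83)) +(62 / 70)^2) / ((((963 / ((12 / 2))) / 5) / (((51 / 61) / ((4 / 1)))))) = -2244 / 1599115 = -0.00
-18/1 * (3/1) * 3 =-162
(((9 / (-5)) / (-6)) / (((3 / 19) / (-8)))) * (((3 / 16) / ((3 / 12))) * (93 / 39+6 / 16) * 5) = -16359 / 104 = -157.30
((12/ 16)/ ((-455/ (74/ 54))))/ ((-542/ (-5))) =-0.00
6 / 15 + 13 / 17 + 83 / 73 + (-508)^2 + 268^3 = 121040303962 / 6205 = 19506898.30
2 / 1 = 2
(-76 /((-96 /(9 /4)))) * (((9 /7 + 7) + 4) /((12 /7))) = 817 /64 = 12.77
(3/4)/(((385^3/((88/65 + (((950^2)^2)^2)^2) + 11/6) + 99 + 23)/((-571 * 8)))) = -28.08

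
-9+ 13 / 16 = -131 / 16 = -8.19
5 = 5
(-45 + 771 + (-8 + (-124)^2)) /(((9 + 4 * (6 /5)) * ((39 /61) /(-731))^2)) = 12307931569390 /8073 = 1524579656.81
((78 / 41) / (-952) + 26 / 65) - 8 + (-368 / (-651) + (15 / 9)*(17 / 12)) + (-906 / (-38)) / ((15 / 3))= 1714718 / 18473985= 0.09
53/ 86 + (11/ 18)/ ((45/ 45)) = 475/ 387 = 1.23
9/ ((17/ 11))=99/ 17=5.82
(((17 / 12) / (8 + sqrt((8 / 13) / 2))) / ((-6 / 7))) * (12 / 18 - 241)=1115387 / 22356 - 85799 * sqrt(13) / 89424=46.43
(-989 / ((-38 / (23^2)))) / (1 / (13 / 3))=6801353 / 114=59660.99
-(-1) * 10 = 10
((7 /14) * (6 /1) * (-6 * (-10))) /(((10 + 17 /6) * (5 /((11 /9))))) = 24 /7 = 3.43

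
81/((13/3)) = 243/13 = 18.69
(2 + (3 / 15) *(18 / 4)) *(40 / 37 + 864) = 464116 / 185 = 2508.74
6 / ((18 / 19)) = 6.33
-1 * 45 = -45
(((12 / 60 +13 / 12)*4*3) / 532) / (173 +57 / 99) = 363 / 2176640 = 0.00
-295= -295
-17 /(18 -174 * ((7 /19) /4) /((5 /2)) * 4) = 1615 /726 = 2.22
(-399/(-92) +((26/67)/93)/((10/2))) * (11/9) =136765607/25796340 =5.30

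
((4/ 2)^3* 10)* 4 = 320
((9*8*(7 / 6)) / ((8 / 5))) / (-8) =-105 / 16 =-6.56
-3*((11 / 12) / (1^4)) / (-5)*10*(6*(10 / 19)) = 17.37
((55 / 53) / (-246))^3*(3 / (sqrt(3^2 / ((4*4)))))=-166375 / 554080592718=-0.00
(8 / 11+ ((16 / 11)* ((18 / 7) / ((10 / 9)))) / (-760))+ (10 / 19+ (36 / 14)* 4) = 421888 / 36575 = 11.53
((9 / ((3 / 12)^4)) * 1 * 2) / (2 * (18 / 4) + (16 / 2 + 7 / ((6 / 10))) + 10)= 3456 / 29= 119.17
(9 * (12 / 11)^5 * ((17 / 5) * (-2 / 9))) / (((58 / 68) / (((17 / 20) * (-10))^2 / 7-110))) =200707642368 / 163466765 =1227.82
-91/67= -1.36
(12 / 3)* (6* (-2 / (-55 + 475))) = -4 / 35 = -0.11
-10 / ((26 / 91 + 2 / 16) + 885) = -560 / 49583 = -0.01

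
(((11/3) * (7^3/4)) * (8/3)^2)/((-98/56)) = -34496/27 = -1277.63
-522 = -522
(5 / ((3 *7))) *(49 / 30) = 7 / 18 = 0.39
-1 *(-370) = 370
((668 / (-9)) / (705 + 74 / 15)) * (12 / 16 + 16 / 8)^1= -9185 / 31947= -0.29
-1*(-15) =15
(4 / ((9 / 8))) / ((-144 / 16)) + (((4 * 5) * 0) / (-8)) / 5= -32 / 81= -0.40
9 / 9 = 1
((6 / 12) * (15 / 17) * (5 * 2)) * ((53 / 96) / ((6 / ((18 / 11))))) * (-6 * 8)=-11925 / 374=-31.89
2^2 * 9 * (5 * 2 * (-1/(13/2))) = -720/13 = -55.38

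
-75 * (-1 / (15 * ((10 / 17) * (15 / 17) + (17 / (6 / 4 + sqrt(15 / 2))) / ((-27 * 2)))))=191680695 * sqrt(30) / 439700831 + 3893267835 / 439700831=11.24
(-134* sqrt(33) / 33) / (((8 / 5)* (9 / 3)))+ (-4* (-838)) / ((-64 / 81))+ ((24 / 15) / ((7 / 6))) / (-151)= -179367999 / 42280 - 335* sqrt(33) / 396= -4247.24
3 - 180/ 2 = -87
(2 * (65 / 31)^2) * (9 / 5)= 15.83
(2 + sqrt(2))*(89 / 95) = 89*sqrt(2) / 95 + 178 / 95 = 3.20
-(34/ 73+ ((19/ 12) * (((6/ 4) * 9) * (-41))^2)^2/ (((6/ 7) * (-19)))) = 540009276567559/ 37376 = 14448022168.44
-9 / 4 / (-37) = 9 / 148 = 0.06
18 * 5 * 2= 180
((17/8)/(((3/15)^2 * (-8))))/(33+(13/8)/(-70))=-14875/73868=-0.20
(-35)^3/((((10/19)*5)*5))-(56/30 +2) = -97871/30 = -3262.37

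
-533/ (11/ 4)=-2132/ 11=-193.82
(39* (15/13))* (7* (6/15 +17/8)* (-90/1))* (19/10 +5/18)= -155893.50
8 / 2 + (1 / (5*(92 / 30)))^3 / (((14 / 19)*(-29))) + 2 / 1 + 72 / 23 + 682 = 27312379519 / 39518416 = 691.13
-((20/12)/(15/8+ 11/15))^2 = -40000/97969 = -0.41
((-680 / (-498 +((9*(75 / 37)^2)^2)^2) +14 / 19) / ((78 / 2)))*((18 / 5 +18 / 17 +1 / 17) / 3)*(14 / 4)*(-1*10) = -257929185795483383715926 / 248160615595446371610897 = -1.04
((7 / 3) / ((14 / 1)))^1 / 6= 1 / 36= 0.03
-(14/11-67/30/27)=-10603/8910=-1.19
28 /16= 7 /4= 1.75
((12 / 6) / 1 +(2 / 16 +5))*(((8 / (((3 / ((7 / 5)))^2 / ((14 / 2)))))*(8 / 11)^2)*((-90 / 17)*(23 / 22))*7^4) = -69098551872 / 113135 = -610761.94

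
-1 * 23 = -23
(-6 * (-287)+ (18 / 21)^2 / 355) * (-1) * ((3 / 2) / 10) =-44931339 / 173950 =-258.30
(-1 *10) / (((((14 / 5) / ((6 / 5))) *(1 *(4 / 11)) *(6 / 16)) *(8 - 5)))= -220 / 21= -10.48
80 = 80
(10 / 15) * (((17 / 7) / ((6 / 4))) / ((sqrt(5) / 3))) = 68 * sqrt(5) / 105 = 1.45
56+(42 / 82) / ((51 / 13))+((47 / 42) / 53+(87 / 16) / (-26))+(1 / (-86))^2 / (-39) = 33381075947305 / 596702949024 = 55.94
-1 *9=-9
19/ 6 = 3.17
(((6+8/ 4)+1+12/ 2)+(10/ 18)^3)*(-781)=-8637860/ 729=-11848.92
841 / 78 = 10.78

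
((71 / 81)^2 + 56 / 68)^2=31524357601 / 12440502369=2.53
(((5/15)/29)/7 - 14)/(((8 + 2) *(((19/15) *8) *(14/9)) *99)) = -775/863968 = -0.00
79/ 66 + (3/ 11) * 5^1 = 169/ 66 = 2.56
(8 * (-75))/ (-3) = 200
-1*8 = -8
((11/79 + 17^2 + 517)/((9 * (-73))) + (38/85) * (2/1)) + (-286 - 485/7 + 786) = 13291161146/30882285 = 430.38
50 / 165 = 10 / 33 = 0.30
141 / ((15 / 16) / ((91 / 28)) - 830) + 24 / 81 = 147196 / 1164915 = 0.13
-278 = -278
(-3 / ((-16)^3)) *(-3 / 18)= -1 / 8192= -0.00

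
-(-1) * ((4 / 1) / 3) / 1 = 4 / 3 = 1.33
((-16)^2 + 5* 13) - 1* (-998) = 1319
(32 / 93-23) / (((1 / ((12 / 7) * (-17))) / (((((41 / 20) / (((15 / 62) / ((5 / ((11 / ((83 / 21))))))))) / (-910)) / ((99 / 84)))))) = -9950372 / 1061775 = -9.37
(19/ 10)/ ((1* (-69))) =-19/ 690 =-0.03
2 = 2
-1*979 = -979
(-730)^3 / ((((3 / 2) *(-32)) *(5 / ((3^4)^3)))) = 861414931237.50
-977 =-977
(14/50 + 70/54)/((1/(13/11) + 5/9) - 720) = -3458/1576425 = -0.00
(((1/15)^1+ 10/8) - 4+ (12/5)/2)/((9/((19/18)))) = -1691/9720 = -0.17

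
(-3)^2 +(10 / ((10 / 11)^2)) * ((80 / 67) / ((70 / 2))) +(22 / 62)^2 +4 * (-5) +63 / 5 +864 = 390376509 / 450709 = 866.14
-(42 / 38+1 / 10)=-229 / 190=-1.21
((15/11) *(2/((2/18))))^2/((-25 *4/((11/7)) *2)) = -729/154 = -4.73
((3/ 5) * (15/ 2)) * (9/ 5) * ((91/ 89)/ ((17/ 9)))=66339/ 15130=4.38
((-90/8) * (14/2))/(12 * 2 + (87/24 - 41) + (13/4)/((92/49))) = 5796/857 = 6.76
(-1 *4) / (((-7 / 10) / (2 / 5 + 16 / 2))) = 48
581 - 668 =-87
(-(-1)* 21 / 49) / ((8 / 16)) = 6 / 7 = 0.86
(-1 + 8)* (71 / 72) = 497 / 72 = 6.90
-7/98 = -1/14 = -0.07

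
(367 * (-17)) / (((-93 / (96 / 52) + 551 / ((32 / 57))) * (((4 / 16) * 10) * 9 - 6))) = -399296 / 983235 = -0.41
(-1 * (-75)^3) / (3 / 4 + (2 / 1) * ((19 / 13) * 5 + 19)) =7905.41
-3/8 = -0.38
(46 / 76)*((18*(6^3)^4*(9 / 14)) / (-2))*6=-6083018237952 / 133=-45736979232.72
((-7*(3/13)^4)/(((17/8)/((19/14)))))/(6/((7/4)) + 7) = -43092/35444201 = -0.00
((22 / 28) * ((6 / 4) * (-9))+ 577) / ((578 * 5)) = 0.20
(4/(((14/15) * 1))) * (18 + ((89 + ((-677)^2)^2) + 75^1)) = 6301964172690/7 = 900280596098.57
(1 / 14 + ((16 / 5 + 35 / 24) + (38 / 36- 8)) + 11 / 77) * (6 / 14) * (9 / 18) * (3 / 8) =-5221 / 31360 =-0.17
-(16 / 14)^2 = -1.31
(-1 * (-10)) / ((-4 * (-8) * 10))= 1 / 32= 0.03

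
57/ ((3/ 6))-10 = 104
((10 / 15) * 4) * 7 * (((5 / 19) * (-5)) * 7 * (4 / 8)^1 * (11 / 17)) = -53900 / 969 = -55.62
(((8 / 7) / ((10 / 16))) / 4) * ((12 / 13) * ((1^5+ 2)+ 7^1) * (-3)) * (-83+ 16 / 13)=1224576 / 1183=1035.14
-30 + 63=33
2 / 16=1 / 8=0.12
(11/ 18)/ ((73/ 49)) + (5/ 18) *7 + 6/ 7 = 14771/ 4599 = 3.21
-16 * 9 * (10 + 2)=-1728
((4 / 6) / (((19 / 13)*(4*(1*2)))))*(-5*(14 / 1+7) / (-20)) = 91 / 304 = 0.30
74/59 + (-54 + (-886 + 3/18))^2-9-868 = 1874240855/2124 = 882410.95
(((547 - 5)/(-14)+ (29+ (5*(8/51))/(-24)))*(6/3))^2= 435890884/1147041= 380.01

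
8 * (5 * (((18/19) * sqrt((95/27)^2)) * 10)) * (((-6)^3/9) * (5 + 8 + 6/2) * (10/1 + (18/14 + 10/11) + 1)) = -6755740.26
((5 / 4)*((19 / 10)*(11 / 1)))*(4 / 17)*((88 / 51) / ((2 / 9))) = 13794 / 289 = 47.73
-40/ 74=-20/ 37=-0.54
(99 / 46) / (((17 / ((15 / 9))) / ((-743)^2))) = 91088085 / 782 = 116480.93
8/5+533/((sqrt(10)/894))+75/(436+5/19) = 24479/13815+238251 * sqrt(10)/5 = 150684.93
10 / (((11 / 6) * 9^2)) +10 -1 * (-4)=4178 / 297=14.07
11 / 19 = 0.58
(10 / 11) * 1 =10 / 11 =0.91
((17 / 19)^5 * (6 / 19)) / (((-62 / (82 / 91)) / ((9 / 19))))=-3143563398 / 2521612175719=-0.00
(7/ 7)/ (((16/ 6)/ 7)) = 21/ 8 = 2.62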